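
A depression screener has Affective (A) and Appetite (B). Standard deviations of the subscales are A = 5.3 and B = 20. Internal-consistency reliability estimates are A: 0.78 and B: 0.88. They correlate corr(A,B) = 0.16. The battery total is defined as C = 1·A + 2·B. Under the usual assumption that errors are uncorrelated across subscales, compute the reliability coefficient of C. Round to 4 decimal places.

Var(C) = 5.3² + 2²·20² + 2·[2·5.3·20·0.16] = 1628.09 + 67.84 = 1695.93.
With uncorrelated errors the cross-covariances are all true-score covariance, so they carry over unchanged; only the diagonal terms shrink to ρᵢσᵢ².
True-score variance = [5.3²·0.78 + 2²·20²·0.88] + 67.84 = 1429.91 + 67.84 = 1497.75.
Reliability = 1497.75 / 1695.93 = 0.8831.

0.8831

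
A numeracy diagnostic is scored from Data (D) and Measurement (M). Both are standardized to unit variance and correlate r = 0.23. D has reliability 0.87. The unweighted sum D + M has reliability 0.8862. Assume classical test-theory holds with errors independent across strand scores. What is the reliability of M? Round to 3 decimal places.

Var(D+M) = 2 + 2·0.23 = 2.460.
True-score variance = ρ_D + ρ_M + 2·0.23, so 0.8862 = (0.87 + ρ_M + 0.46) / 2.460.
ρ_M = 0.8862·2.460 − 0.87 − 0.46 = 0.850.

0.850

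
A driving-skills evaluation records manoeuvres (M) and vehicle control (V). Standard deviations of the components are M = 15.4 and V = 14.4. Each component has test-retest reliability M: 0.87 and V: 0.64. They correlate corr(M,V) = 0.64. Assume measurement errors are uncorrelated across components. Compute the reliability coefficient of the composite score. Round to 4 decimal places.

Var(M+V) = 15.4² + 14.4² + 2·[15.4·14.4·0.64] = 444.52 + 283.853 = 728.373.
With uncorrelated errors the cross-covariances are all true-score covariance, so they carry over unchanged; only the diagonal terms shrink to ρᵢσᵢ².
True-score variance = [15.4²·0.87 + 14.4²·0.64] + 283.853 = 339.04 + 283.853 = 622.892.
Reliability = 622.892 / 728.373 = 0.8552.

0.8552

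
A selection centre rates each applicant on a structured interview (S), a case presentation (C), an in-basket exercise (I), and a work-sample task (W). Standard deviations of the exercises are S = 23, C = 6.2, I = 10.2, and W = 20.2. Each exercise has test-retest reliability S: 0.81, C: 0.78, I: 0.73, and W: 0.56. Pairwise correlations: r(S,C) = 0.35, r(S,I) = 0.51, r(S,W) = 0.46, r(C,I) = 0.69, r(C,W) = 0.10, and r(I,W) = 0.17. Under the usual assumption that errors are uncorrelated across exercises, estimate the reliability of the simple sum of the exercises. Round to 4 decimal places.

Var(S+C+I+W) = 23² + 6.2² + 10.2² + 20.2² + 2·[23·6.2·0.35 + 23·10.2·0.51 + 23·20.2·0.46 + 6.2·10.2·0.69 + 6.2·20.2·0.10 + 10.2·20.2·0.17] = 1079.52 + 948.917 = 2028.44.
Under uncorrelated errors the observed covariances equal the true-score covariances, so only the own-variance terms attenuate.
True-score variance = [23²·0.81 + 6.2²·0.78 + 10.2²·0.73 + 20.2²·0.56] + 948.917 = 762.925 + 948.917 = 1711.84.
Reliability = 1711.84 / 2028.44 = 0.8439.

0.8439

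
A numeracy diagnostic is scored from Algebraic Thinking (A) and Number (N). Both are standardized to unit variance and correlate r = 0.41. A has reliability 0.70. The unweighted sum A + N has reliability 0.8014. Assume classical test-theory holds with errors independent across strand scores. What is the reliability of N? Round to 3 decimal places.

Var(A+N) = 2 + 2·0.41 = 2.820.
True-score variance = ρ_A + ρ_N + 2·0.41, so 0.8014 = (0.70 + ρ_N + 0.82) / 2.820.
ρ_N = 0.8014·2.820 − 0.70 − 0.82 = 0.740.

0.740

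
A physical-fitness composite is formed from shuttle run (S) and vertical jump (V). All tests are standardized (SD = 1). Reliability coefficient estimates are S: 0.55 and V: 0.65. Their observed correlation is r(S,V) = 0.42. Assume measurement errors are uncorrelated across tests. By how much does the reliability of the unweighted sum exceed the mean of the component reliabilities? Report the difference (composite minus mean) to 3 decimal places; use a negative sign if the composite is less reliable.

0.118

Var(sum) = 2 + 0.84 = 2.84; true-score variance = 1.2 + 0.84 = 2.04; composite reliability = 0.7183.
Mean component reliability = 0.6000.
Difference = 0.7183 − 0.6000 = 0.118.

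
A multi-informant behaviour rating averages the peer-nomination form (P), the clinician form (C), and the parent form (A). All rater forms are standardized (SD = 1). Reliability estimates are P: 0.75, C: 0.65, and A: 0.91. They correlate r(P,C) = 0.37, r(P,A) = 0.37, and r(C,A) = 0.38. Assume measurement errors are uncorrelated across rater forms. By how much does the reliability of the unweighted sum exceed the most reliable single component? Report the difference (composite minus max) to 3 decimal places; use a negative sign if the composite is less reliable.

Var(sum) = 3 + 2.24 = 5.24; true-score variance = 2.31 + 2.24 = 4.55; composite reliability = 0.8683.
Max component reliability = 0.9100.
Difference = 0.8683 − 0.9100 = -0.042.

-0.042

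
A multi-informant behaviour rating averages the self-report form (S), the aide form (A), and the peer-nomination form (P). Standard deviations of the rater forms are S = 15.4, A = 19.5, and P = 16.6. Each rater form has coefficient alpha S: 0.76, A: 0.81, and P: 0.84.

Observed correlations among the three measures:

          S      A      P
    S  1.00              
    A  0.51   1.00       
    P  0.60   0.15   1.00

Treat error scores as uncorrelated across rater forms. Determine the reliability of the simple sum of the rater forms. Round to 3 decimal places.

Var(S+A+P) = 15.4² + 19.5² + 16.6² + 2·[15.4·19.5·0.51 + 15.4·16.6·0.60 + 19.5·16.6·0.15] = 892.97 + 710.184 = 1603.15.
Under uncorrelated errors the observed covariances equal the true-score covariances, so only the own-variance terms attenuate.
True-score variance = [15.4²·0.76 + 19.5²·0.81 + 16.6²·0.84] + 710.184 = 719.715 + 710.184 = 1429.9.
Reliability = 1429.9 / 1603.15 = 0.892.

0.892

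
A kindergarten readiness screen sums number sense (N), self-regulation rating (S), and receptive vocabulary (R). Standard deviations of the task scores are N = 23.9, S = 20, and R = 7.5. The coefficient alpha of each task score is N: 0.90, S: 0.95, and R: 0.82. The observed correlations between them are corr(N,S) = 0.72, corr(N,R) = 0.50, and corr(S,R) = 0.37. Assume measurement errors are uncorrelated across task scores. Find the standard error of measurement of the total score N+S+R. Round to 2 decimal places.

9.34

Var(total) = 1027.46 + 978.57 = 2006.03.
True-score variance = 940.214 + 978.57 = 1918.78, so reliability = 0.9565.
Error variance = 2006.03 − 1918.78 = 87.246; SEM = √87.246 = 9.34.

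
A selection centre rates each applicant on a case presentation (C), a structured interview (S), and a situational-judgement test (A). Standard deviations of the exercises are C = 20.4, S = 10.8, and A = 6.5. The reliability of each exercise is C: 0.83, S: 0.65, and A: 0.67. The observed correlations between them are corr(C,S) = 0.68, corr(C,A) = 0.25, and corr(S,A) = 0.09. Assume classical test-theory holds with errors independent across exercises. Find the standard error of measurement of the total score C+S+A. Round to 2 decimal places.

11.20

Var(total) = 575.05 + 378.571 = 953.621.
True-score variance = 449.536 + 378.571 = 828.108, so reliability = 0.8684.
Error variance = 953.621 − 828.108 = 125.514; SEM = √125.514 = 11.20.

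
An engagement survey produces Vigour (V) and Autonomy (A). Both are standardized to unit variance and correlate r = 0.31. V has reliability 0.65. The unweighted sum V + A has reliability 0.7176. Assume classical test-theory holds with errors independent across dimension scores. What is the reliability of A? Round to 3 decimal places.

0.610

Var(V+A) = 2 + 2·0.31 = 2.620.
True-score variance = ρ_V + ρ_A + 2·0.31, so 0.7176 = (0.65 + ρ_A + 0.62) / 2.620.
ρ_A = 0.7176·2.620 − 0.65 − 0.62 = 0.610.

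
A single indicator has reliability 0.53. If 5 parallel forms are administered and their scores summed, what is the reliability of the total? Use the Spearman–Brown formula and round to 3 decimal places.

ρ_k = kρ / (1 + (k−1)ρ) = 5·0.53 / (1 + 4·0.53) = 2.650 / 3.120 = 0.849.

0.849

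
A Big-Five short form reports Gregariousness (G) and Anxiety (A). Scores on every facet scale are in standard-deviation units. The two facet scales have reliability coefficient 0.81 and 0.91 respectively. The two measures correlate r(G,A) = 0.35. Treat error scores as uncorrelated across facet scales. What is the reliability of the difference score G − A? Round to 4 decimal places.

Var(G−A) = 1 + 1 − 2·0.35 = 2 − 0.7 = 1.3.
Under uncorrelated errors the observed covariances equal the true-score covariances, so only the own-variance terms attenuate.
True-score variance = [0.81 + 0.91] − 0.7 = 1.72 − 0.7 = 1.02.
Reliability = 1.02 / 1.3 = 0.7846.

0.7846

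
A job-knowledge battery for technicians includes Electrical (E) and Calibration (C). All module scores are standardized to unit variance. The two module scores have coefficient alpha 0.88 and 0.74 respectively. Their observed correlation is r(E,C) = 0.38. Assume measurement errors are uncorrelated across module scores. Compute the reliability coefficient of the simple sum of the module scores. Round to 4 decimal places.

0.8623

Var(E+C) = 2 + 2·[0.38] = 2 + 0.76 = 2.76.
With uncorrelated errors the cross-covariances are all true-score covariance, so they carry over unchanged; only the diagonal terms shrink to ρᵢσᵢ².
True-score variance = [0.88 + 0.74] + 0.76 = 1.62 + 0.76 = 2.38.
Reliability = 2.38 / 2.76 = 0.8623.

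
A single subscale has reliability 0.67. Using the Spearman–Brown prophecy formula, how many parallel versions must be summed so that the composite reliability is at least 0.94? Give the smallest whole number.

k ≥ ρ*(1−ρ₁)/(ρ₁(1−ρ*)) = 0.94·0.33 / (0.67·0.06) = 7.716.
Smallest integer k = 8.

8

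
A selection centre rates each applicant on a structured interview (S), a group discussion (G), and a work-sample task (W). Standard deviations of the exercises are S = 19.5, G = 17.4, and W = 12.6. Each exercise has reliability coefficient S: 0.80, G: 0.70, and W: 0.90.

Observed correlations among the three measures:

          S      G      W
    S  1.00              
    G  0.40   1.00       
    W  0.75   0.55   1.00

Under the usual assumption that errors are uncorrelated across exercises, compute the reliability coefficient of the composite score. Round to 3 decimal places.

0.894

Var(S+G+W) = 19.5² + 17.4² + 12.6² + 2·[19.5·17.4·0.40 + 19.5·12.6·0.75 + 17.4·12.6·0.55] = 841.77 + 881.154 = 1722.92.
Because errors are independent across components, Cov(Tᵢ,Tⱼ) = Cov(Xᵢ,Xⱼ); the off-diagonal part of the true-score variance is the same as above.
True-score variance = [19.5²·0.80 + 17.4²·0.70 + 12.6²·0.90] + 881.154 = 659.016 + 881.154 = 1540.17.
Reliability = 1540.17 / 1722.92 = 0.894.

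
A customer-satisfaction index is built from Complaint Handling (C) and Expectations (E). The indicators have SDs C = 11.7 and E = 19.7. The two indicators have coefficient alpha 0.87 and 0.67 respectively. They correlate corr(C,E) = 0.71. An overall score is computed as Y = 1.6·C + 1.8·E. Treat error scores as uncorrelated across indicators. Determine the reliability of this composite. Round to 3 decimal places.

0.819

Var(Y) = 1.6²·11.7² + 1.8²·19.7² + 2·[2.88·11.7·19.7·0.71] = 1607.85 + 942.612 = 2550.46.
With uncorrelated errors the cross-covariances are all true-score covariance, so they carry over unchanged; only the diagonal terms shrink to ρᵢσᵢ².
True-score variance = [1.6²·11.7²·0.87 + 1.8²·19.7²·0.67] + 942.612 = 1147.35 + 942.612 = 2089.96.
Reliability = 2089.96 / 2550.46 = 0.819.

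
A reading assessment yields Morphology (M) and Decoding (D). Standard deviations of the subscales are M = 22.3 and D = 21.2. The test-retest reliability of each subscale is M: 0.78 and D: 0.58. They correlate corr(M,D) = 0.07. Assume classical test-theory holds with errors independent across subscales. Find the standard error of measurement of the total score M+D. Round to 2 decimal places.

Var(total) = 946.73 + 66.1864 = 1012.92.
True-score variance = 648.561 + 66.1864 = 714.748, so reliability = 0.7056.
Error variance = 1012.92 − 714.748 = 298.169; SEM = √298.169 = 17.27.

17.27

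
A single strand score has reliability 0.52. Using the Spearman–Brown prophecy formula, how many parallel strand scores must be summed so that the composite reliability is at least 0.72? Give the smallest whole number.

3

k ≥ ρ*(1−ρ₁)/(ρ₁(1−ρ*)) = 0.72·0.48 / (0.52·0.28) = 2.374.
Smallest integer k = 3.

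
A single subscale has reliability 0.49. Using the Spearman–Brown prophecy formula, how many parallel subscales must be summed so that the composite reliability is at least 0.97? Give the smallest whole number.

34

k ≥ ρ*(1−ρ₁)/(ρ₁(1−ρ*)) = 0.97·0.51 / (0.49·0.03) = 33.653.
Smallest integer k = 34.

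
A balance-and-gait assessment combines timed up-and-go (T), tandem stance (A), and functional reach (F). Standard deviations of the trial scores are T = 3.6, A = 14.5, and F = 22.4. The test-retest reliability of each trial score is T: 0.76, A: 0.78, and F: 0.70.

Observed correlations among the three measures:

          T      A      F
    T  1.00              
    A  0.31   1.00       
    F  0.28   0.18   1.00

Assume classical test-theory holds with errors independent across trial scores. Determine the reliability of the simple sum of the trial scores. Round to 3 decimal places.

0.783

Var(T+A+F) = 3.6² + 14.5² + 22.4² + 2·[3.6·14.5·0.31 + 3.6·22.4·0.28 + 14.5·22.4·0.18] = 724.97 + 194.45 = 919.42.
With uncorrelated errors the cross-covariances are all true-score covariance, so they carry over unchanged; only the diagonal terms shrink to ρᵢσᵢ².
True-score variance = [3.6²·0.76 + 14.5²·0.78 + 22.4²·0.70] + 194.45 = 525.077 + 194.45 = 719.527.
Reliability = 719.527 / 919.42 = 0.783.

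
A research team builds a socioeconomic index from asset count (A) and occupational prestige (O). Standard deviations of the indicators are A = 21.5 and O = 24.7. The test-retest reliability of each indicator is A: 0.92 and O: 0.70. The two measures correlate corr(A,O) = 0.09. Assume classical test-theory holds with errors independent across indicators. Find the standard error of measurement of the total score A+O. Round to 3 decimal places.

Var(total) = 1072.34 + 95.589 = 1167.93.
True-score variance = 852.333 + 95.589 = 947.922, so reliability = 0.8116.
Error variance = 1167.93 − 947.922 = 220.007; SEM = √220.007 = 14.833.

14.833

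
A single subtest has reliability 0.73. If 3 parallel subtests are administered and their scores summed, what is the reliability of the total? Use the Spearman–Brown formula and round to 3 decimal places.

ρ_k = kρ / (1 + (k−1)ρ) = 3·0.73 / (1 + 2·0.73) = 2.190 / 2.460 = 0.890.

0.890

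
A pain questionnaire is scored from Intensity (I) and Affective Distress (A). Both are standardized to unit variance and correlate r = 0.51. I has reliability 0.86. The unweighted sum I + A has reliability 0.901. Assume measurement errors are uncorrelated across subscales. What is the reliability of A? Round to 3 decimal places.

Var(I+A) = 2 + 2·0.51 = 3.020.
True-score variance = ρ_I + ρ_A + 2·0.51, so 0.901 = (0.86 + ρ_A + 1.02) / 3.020.
ρ_A = 0.901·3.020 − 0.86 − 1.02 = 0.841.

0.841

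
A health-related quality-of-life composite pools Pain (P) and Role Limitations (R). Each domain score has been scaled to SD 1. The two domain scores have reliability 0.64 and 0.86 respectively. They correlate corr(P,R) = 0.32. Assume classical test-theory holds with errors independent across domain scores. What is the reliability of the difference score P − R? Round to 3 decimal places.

0.632

Var(P−R) = 1 + 1 − 2·0.32 = 2 − 0.64 = 1.36.
Under uncorrelated errors the observed covariances equal the true-score covariances, so only the own-variance terms attenuate.
True-score variance = [0.64 + 0.86] − 0.64 = 1.5 − 0.64 = 0.86.
Reliability = 0.86 / 1.36 = 0.632.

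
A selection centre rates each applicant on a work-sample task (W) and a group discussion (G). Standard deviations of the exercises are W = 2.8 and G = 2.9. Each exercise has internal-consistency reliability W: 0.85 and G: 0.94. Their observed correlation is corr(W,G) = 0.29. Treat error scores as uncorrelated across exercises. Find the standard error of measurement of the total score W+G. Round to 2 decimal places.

1.30

Var(total) = 16.25 + 4.7096 = 20.9596.
True-score variance = 14.5694 + 4.7096 = 19.279, so reliability = 0.9198.
Error variance = 20.9596 − 19.279 = 1.6806; SEM = √1.6806 = 1.30.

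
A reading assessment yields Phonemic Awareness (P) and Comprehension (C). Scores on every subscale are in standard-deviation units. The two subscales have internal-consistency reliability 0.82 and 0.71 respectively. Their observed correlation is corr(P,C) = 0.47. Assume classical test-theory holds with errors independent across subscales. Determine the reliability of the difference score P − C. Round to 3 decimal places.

0.557

Var(P−C) = 1 + 1 − 2·0.47 = 2 − 0.94 = 1.06.
Under uncorrelated errors the observed covariances equal the true-score covariances, so only the own-variance terms attenuate.
True-score variance = [0.82 + 0.71] − 0.94 = 1.53 − 0.94 = 0.59.
Reliability = 0.59 / 1.06 = 0.557.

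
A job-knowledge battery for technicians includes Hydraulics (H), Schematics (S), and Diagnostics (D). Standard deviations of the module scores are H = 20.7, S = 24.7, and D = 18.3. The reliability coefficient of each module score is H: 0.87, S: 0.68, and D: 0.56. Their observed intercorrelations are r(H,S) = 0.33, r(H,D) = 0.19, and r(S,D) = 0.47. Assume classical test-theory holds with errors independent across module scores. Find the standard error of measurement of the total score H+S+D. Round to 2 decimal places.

19.96

Var(total) = 1373.47 + 906.289 = 2279.76.
True-score variance = 975.186 + 906.289 = 1881.47, so reliability = 0.8253.
Error variance = 2279.76 − 1881.47 = 398.284; SEM = √398.284 = 19.96.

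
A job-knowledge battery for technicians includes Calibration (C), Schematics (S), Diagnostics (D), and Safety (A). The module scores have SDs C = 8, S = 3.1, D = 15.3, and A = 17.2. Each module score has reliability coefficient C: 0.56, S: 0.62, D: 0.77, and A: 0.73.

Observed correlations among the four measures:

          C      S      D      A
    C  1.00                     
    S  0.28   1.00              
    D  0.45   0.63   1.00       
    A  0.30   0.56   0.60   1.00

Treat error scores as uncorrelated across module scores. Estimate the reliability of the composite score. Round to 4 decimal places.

0.8671

Var(C+S+D+A) = 8² + 3.1² + 15.3² + 17.2² + 2·[8·3.1·0.28 + 8·15.3·0.45 + 8·17.2·0.30 + 3.1·15.3·0.63 + 3.1·17.2·0.56 + 15.3·17.2·0.60] = 603.54 + 641.88 = 1245.42.
Under uncorrelated errors the observed covariances equal the true-score covariances, so only the own-variance terms attenuate.
True-score variance = [8²·0.56 + 3.1²·0.62 + 15.3²·0.77 + 17.2²·0.73] + 641.88 = 438.011 + 641.88 = 1079.89.
Reliability = 1079.89 / 1245.42 = 0.8671.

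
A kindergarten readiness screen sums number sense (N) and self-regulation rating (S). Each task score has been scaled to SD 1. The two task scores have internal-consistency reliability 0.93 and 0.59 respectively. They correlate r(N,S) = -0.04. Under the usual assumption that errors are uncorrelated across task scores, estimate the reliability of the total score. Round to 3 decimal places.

Var(N+S) = 2 + 2·[(-0.04)] = 2 − 0.08 = 1.92.
With uncorrelated errors the cross-covariances are all true-score covariance, so they carry over unchanged; only the diagonal terms shrink to ρᵢσᵢ².
True-score variance = [0.93 + 0.59] − 0.08 = 1.52 − 0.08 = 1.44.
Reliability = 1.44 / 1.92 = 0.750.

0.750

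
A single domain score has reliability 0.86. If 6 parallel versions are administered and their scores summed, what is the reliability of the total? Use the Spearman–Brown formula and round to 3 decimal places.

0.974

ρ_k = kρ / (1 + (k−1)ρ) = 6·0.86 / (1 + 5·0.86) = 5.160 / 5.300 = 0.974.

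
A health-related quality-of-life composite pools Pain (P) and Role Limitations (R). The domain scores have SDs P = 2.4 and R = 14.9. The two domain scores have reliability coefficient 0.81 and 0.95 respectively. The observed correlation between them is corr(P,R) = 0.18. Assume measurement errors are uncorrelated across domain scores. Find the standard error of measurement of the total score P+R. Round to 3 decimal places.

Var(total) = 227.77 + 12.8736 = 240.644.
True-score variance = 215.575 + 12.8736 = 228.449, so reliability = 0.9493.
Error variance = 240.644 − 228.449 = 12.1949; SEM = √12.1949 = 3.492.

3.492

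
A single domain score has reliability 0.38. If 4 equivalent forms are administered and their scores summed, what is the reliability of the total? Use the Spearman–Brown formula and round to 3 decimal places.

0.710

ρ_k = kρ / (1 + (k−1)ρ) = 4·0.38 / (1 + 3·0.38) = 1.520 / 2.140 = 0.710.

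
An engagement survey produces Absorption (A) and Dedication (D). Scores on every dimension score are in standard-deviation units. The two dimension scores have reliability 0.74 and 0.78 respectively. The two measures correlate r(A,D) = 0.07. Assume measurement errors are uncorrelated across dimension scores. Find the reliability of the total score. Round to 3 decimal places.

0.776

Var(A+D) = 2 + 2·[0.07] = 2 + 0.14 = 2.14.
With uncorrelated errors the cross-covariances are all true-score covariance, so they carry over unchanged; only the diagonal terms shrink to ρᵢσᵢ².
True-score variance = [0.74 + 0.78] + 0.14 = 1.52 + 0.14 = 1.66.
Reliability = 1.66 / 2.14 = 0.776.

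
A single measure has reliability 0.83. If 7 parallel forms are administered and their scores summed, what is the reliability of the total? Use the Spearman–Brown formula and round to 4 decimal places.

0.9716

ρ_k = kρ / (1 + (k−1)ρ) = 7·0.83 / (1 + 6·0.83) = 5.810 / 5.980 = 0.9716.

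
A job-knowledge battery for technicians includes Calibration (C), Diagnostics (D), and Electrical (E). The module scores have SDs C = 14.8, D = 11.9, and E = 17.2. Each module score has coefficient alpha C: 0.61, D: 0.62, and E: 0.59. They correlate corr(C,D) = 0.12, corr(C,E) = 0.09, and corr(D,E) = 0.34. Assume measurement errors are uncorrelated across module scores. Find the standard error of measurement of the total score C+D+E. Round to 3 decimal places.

16.141

Var(total) = 656.49 + 227.272 = 883.762.
True-score variance = 395.958 + 227.272 = 623.23, so reliability = 0.7052.
Error variance = 883.762 − 623.23 = 260.532; SEM = √260.532 = 16.141.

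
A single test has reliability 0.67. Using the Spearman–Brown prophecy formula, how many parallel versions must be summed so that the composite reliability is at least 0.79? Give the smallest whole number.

2

k ≥ ρ*(1−ρ₁)/(ρ₁(1−ρ*)) = 0.79·0.33 / (0.67·0.21) = 1.853.
Smallest integer k = 2.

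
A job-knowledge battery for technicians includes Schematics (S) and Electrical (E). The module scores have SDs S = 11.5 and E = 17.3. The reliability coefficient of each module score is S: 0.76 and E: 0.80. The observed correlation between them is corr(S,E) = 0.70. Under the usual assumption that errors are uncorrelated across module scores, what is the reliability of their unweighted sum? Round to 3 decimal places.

Var(S+E) = 11.5² + 17.3² + 2·[11.5·17.3·0.70] = 431.54 + 278.53 = 710.07.
Under uncorrelated errors the observed covariances equal the true-score covariances, so only the own-variance terms attenuate.
True-score variance = [11.5²·0.76 + 17.3²·0.80] + 278.53 = 339.942 + 278.53 = 618.472.
Reliability = 618.472 / 710.07 = 0.871.

0.871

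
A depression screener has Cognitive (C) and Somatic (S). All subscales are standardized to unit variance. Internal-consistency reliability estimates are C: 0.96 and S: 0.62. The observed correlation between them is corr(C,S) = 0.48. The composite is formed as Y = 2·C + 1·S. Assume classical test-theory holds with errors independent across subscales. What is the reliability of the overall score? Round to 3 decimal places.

Var(Y) = 2² + 1 + 2·[2·0.48] = 5 + 1.92 = 6.92.
Under uncorrelated errors the observed covariances equal the true-score covariances, so only the own-variance terms attenuate.
True-score variance = [2²·0.96 + 0.62] + 1.92 = 4.46 + 1.92 = 6.38.
Reliability = 6.38 / 6.92 = 0.922.

0.922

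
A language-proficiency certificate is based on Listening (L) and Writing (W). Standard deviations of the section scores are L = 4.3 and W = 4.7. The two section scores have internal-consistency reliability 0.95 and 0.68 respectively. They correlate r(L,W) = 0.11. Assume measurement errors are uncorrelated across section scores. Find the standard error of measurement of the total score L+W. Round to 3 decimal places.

Var(total) = 40.58 + 4.4462 = 45.0262.
True-score variance = 32.5867 + 4.4462 = 37.0329, so reliability = 0.8225.
Error variance = 45.0262 − 37.0329 = 7.9933; SEM = √7.9933 = 2.827.

2.827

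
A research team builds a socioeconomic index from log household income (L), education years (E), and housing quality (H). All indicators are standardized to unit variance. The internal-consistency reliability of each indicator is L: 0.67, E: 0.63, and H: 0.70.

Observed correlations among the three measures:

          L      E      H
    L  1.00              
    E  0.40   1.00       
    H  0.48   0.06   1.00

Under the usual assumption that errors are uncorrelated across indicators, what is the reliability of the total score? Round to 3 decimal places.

Var(L+E+H) = 3 + 2·[0.40 + 0.48 + 0.06] = 3 + 1.88 = 4.88.
Under uncorrelated errors the observed covariances equal the true-score covariances, so only the own-variance terms attenuate.
True-score variance = [0.67 + 0.63 + 0.70] + 1.88 = 2 + 1.88 = 3.88.
Reliability = 3.88 / 4.88 = 0.795.

0.795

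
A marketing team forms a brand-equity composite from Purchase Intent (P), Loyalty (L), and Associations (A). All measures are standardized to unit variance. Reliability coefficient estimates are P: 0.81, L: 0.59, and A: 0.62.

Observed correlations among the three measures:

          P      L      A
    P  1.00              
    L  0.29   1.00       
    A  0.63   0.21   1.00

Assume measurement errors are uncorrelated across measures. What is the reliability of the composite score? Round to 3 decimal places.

Var(P+L+A) = 3 + 2·[0.29 + 0.63 + 0.21] = 3 + 2.26 = 5.26.
Under uncorrelated errors the observed covariances equal the true-score covariances, so only the own-variance terms attenuate.
True-score variance = [0.81 + 0.59 + 0.62] + 2.26 = 2.02 + 2.26 = 4.28.
Reliability = 4.28 / 5.26 = 0.814.

0.814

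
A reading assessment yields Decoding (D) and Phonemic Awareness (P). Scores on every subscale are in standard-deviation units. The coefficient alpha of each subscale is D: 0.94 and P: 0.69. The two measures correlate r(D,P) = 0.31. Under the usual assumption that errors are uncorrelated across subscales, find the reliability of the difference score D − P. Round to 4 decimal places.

Var(D−P) = 1 + 1 − 2·0.31 = 2 − 0.62 = 1.38.
With uncorrelated errors the cross-covariances are all true-score covariance, so they carry over unchanged; only the diagonal terms shrink to ρᵢσᵢ².
True-score variance = [0.94 + 0.69] − 0.62 = 1.63 − 0.62 = 1.01.
Reliability = 1.01 / 1.38 = 0.7319.

0.7319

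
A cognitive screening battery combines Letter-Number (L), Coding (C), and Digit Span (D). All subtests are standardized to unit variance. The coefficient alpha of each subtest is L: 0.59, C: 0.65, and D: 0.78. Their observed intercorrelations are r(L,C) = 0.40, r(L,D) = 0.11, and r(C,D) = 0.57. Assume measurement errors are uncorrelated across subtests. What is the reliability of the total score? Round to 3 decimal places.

0.810

Var(L+C+D) = 3 + 2·[0.40 + 0.11 + 0.57] = 3 + 2.16 = 5.16.
Because errors are independent across components, Cov(Tᵢ,Tⱼ) = Cov(Xᵢ,Xⱼ); the off-diagonal part of the true-score variance is the same as above.
True-score variance = [0.59 + 0.65 + 0.78] + 2.16 = 2.02 + 2.16 = 4.18.
Reliability = 4.18 / 5.16 = 0.810.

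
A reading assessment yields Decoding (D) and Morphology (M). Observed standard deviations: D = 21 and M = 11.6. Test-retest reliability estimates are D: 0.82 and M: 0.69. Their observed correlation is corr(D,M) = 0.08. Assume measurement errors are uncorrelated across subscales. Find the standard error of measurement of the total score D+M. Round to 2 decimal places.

Var(total) = 575.56 + 38.976 = 614.536.
True-score variance = 454.466 + 38.976 = 493.442, so reliability = 0.8030.
Error variance = 614.536 − 493.442 = 121.094; SEM = √121.094 = 11.00.

11.00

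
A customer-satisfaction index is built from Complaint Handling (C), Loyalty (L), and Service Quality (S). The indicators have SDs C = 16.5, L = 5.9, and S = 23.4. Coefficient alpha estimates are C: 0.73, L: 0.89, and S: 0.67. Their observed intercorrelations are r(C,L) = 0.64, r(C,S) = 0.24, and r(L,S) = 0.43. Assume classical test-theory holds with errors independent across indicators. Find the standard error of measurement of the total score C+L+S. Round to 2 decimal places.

16.06

Var(total) = 854.62 + 428.668 = 1283.29.
True-score variance = 596.589 + 428.668 = 1025.26, so reliability = 0.7989.
Error variance = 1283.29 − 1025.26 = 258.031; SEM = √258.031 = 16.06.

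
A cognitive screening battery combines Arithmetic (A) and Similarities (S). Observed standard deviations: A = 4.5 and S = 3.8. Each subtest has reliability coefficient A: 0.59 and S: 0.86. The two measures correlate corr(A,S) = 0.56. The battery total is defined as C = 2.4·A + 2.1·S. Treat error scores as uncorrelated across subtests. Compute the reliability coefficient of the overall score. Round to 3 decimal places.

Var(C) = 2.4²·4.5² + 2.1²·3.8² + 2·[5.04·4.5·3.8·0.56] = 180.32 + 96.5261 = 276.846.
Because errors are independent across components, Cov(Tᵢ,Tⱼ) = Cov(Xᵢ,Xⱼ); the off-diagonal part of the true-score variance is the same as above.
True-score variance = [2.4²·4.5²·0.59 + 2.1²·3.8²·0.86] + 96.5261 = 123.583 + 96.5261 = 220.109.
Reliability = 220.109 / 276.846 = 0.795.

0.795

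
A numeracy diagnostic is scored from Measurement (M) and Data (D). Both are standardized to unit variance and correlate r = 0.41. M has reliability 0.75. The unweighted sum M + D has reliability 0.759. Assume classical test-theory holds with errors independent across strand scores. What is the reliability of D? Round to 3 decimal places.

Var(M+D) = 2 + 2·0.41 = 2.820.
True-score variance = ρ_M + ρ_D + 2·0.41, so 0.759 = (0.75 + ρ_D + 0.82) / 2.820.
ρ_D = 0.759·2.820 − 0.75 − 0.82 = 0.570.

0.570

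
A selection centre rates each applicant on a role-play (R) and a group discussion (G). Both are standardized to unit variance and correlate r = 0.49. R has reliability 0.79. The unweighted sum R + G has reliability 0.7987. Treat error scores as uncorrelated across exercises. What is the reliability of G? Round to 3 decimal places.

0.610

Var(R+G) = 2 + 2·0.49 = 2.980.
True-score variance = ρ_R + ρ_G + 2·0.49, so 0.7987 = (0.79 + ρ_G + 0.98) / 2.980.
ρ_G = 0.7987·2.980 − 0.79 − 0.98 = 0.610.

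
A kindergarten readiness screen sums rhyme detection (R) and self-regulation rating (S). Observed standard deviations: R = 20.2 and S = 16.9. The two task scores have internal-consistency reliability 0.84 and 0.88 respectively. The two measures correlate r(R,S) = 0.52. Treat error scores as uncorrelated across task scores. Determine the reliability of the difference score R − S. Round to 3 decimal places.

0.706

Var(R−S) = 20.2² + 16.9² − 2·20.2·16.9·0.52 = 693.65 − 355.035 = 338.615.
Under uncorrelated errors the observed covariances equal the true-score covariances, so only the own-variance terms attenuate.
True-score variance = [20.2²·0.84 + 16.9²·0.88] − 355.035 = 594.09 − 355.035 = 239.055.
Reliability = 239.055 / 338.615 = 0.706.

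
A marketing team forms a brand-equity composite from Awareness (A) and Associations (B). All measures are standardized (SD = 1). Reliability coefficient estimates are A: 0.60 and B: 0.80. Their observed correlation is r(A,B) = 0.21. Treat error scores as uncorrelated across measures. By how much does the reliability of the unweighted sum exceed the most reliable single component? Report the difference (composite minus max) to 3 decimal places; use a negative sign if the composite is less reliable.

Var(sum) = 2 + 0.42 = 2.42; true-score variance = 1.4 + 0.42 = 1.82; composite reliability = 0.7521.
Max component reliability = 0.8000.
Difference = 0.7521 − 0.8000 = -0.048.

-0.048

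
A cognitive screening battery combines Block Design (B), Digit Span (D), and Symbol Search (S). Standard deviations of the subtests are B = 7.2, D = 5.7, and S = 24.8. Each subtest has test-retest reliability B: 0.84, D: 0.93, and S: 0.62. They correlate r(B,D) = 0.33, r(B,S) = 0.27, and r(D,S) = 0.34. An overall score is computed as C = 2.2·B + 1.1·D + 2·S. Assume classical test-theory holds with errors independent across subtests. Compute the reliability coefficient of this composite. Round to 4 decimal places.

Var(C) = 2.2²·7.2² + 1.1²·5.7² + 2²·24.8² + 2·[2.42·7.2·5.7·0.33 + 4.4·7.2·24.8·0.27 + 2.2·5.7·24.8·0.34] = 2750.38 + 701.282 = 3451.66.
Because errors are independent across components, Cov(Tᵢ,Tⱼ) = Cov(Xᵢ,Xⱼ); the off-diagonal part of the true-score variance is the same as above.
True-score variance = [2.2²·7.2²·0.84 + 1.1²·5.7²·0.93 + 2²·24.8²·0.62] + 701.282 = 1772.62 + 701.282 = 2473.9.
Reliability = 2473.9 / 3451.66 = 0.7167.

0.7167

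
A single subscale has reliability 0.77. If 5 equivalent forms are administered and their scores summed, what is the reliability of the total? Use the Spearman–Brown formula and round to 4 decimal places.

0.9436

ρ_k = kρ / (1 + (k−1)ρ) = 5·0.77 / (1 + 4·0.77) = 3.850 / 4.080 = 0.9436.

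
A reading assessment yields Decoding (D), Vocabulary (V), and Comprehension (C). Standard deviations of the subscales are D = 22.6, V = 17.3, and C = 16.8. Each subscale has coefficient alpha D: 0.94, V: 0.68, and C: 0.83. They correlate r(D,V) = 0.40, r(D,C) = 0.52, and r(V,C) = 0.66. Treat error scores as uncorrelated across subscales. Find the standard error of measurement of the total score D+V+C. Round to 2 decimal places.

13.21

Var(total) = 1092.29 + 1091.3 = 2183.59.
True-score variance = 917.891 + 1091.3 = 2009.19, so reliability = 0.9201.
Error variance = 2183.59 − 2009.19 = 174.399; SEM = √174.399 = 13.21.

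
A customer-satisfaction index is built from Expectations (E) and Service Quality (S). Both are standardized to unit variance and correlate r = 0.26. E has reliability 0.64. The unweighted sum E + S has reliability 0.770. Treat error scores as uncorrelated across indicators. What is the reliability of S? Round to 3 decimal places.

0.780

Var(E+S) = 2 + 2·0.26 = 2.520.
True-score variance = ρ_E + ρ_S + 2·0.26, so 0.770 = (0.64 + ρ_S + 0.52) / 2.520.
ρ_S = 0.770·2.520 − 0.64 − 0.52 = 0.780.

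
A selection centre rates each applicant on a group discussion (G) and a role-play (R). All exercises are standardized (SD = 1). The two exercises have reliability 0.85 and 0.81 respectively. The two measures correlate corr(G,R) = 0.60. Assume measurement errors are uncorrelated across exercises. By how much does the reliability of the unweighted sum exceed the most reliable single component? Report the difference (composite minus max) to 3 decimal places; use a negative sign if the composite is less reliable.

Var(sum) = 2 + 1.2 = 3.2; true-score variance = 1.66 + 1.2 = 2.86; composite reliability = 0.8938.
Max component reliability = 0.8500.
Difference = 0.8938 − 0.8500 = 0.044.

0.044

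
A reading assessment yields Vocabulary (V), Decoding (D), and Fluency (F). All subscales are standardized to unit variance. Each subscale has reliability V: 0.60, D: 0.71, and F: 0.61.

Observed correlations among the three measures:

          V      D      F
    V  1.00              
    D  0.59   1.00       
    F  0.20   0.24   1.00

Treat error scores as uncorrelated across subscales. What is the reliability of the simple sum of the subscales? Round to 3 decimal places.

Var(V+D+F) = 3 + 2·[0.59 + 0.20 + 0.24] = 3 + 2.06 = 5.06.
With uncorrelated errors the cross-covariances are all true-score covariance, so they carry over unchanged; only the diagonal terms shrink to ρᵢσᵢ².
True-score variance = [0.60 + 0.71 + 0.61] + 2.06 = 1.92 + 2.06 = 3.98.
Reliability = 3.98 / 5.06 = 0.787.

0.787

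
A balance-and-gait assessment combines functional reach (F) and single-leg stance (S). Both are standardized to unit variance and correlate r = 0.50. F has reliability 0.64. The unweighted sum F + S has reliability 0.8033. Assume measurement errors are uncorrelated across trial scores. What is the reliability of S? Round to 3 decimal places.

Var(F+S) = 2 + 2·0.50 = 3.000.
True-score variance = ρ_F + ρ_S + 2·0.50, so 0.8033 = (0.64 + ρ_S + 1.00) / 3.000.
ρ_S = 0.8033·3.000 − 0.64 − 1.00 = 0.770.

0.770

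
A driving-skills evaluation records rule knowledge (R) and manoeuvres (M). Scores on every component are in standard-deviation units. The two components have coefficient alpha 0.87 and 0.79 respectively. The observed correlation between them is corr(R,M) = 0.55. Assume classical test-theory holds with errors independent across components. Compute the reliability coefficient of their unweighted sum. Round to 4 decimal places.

Var(R+M) = 2 + 2·[0.55] = 2 + 1.1 = 3.1.
Because errors are independent across components, Cov(Tᵢ,Tⱼ) = Cov(Xᵢ,Xⱼ); the off-diagonal part of the true-score variance is the same as above.
True-score variance = [0.87 + 0.79] + 1.1 = 1.66 + 1.1 = 2.76.
Reliability = 2.76 / 3.1 = 0.8903.

0.8903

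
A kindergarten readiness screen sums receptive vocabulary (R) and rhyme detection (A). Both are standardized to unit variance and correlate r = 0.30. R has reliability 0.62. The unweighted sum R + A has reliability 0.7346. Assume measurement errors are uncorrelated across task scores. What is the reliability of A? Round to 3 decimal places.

0.690

Var(R+A) = 2 + 2·0.30 = 2.600.
True-score variance = ρ_R + ρ_A + 2·0.30, so 0.7346 = (0.62 + ρ_A + 0.60) / 2.600.
ρ_A = 0.7346·2.600 − 0.62 − 0.60 = 0.690.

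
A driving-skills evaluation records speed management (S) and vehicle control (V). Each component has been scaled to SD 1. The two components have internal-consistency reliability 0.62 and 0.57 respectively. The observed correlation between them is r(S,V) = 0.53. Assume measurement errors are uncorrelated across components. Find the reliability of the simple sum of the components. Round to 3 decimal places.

Var(S+V) = 2 + 2·[0.53] = 2 + 1.06 = 3.06.
Because errors are independent across components, Cov(Tᵢ,Tⱼ) = Cov(Xᵢ,Xⱼ); the off-diagonal part of the true-score variance is the same as above.
True-score variance = [0.62 + 0.57] + 1.06 = 1.19 + 1.06 = 2.25.
Reliability = 2.25 / 3.06 = 0.735.

0.735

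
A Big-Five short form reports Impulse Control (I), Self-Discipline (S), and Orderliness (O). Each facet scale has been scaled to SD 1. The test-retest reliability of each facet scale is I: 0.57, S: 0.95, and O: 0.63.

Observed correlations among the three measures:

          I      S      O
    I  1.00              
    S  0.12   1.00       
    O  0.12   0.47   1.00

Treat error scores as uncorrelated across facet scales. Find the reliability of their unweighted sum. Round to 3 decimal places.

Var(I+S+O) = 3 + 2·[0.12 + 0.12 + 0.47] = 3 + 1.42 = 4.42.
Under uncorrelated errors the observed covariances equal the true-score covariances, so only the own-variance terms attenuate.
True-score variance = [0.57 + 0.95 + 0.63] + 1.42 = 2.15 + 1.42 = 3.57.
Reliability = 3.57 / 4.42 = 0.808.

0.808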